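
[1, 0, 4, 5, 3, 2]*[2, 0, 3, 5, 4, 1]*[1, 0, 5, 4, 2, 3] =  [1, 5, 2, 0, 3, 4]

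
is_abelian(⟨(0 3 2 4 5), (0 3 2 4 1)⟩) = no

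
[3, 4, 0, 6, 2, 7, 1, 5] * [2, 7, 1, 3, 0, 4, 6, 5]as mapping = [0→3, 1→0, 2→2, 3→6, 4→1, 5→5, 6→7, 7→4]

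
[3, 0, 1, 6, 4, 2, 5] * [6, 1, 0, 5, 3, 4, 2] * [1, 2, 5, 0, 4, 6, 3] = [6, 3, 2, 5, 0, 1, 4]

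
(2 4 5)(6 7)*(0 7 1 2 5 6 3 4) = (0 7 3 4 6 1 2)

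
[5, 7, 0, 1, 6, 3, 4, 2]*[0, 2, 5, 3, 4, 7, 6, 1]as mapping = [0→7, 1→1, 2→0, 3→2, 4→6, 5→3, 6→4, 7→5]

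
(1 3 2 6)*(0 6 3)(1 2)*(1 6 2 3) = (0 2 1)(3 6)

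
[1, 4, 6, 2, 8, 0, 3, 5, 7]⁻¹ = [5, 0, 3, 6, 1, 7, 2, 8, 4]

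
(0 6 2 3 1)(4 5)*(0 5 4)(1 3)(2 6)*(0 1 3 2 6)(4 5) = (0 6)(1 4 5)(2 3)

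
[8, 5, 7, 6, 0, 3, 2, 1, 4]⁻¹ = [4, 7, 6, 5, 8, 1, 3, 2, 0]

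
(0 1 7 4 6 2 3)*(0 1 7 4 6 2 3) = (0 7 6 3 1 4 2)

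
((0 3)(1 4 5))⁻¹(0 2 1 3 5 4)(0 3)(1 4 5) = (0 1 5 3 2 4)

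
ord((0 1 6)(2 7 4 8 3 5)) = 6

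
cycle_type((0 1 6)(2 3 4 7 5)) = 3.5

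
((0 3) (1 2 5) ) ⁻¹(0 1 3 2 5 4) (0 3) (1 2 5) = (0 5 1 4 3 2) 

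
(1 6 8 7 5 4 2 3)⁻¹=(1 3 2 4 5 7 8 6)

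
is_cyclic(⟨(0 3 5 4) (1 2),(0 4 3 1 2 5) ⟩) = no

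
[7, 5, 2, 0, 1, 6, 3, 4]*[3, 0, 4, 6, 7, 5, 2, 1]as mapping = [0→1, 1→5, 2→4, 3→3, 4→0, 5→2, 6→6, 7→7]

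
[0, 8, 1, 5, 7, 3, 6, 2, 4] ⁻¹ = [0, 2, 7, 5, 8, 3, 6, 4, 1] 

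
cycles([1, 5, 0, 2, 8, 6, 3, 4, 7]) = (0 1 5 6 3 2)(4 8 7)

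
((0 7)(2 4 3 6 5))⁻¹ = (0 7)(2 5 6 3 4)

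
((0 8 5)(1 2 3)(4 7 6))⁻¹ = (0 5 8)(1 3 2)(4 6 7)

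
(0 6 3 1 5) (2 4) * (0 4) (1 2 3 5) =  (0 6 5 4 3 2) 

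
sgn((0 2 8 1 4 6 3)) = 1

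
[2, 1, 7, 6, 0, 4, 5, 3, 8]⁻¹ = [4, 1, 0, 7, 5, 6, 3, 2, 8]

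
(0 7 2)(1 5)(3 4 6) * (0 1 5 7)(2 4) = (1 7 4 6 3 2)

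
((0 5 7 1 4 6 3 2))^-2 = (0 3 4 7)(1 5 2 6)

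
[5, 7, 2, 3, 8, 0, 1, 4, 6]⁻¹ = [5, 6, 2, 3, 7, 0, 8, 1, 4]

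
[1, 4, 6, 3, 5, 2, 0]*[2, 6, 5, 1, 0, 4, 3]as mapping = [0→6, 1→0, 2→3, 3→1, 4→4, 5→5, 6→2]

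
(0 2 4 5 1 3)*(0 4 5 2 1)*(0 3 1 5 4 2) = (0 5 3 2 4)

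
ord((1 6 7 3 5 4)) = 6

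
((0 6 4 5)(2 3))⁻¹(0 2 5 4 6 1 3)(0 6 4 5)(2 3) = (0 5 4 1 2 6 3)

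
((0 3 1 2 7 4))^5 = (0 4 7 2 1 3)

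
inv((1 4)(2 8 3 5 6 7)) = (1 4)(2 7 6 5 3 8)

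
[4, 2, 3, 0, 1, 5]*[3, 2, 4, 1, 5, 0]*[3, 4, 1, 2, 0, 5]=[5, 0, 4, 2, 1, 3]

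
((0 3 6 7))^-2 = (0 6)(3 7)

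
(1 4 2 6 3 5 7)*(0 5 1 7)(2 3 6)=(0 5)(1 4 3)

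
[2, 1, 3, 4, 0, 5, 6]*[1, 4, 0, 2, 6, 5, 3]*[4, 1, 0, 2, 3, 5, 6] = [4, 3, 0, 6, 1, 5, 2]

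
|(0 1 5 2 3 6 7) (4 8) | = 14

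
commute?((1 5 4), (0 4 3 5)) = no:(1 5 4) * (0 4 3 5) = (0 4 1)(3 5), (0 4 3 5) * (1 5 4) = (0 1 5)(3 4)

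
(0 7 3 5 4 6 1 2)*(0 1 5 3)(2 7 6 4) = (0 6 5 2 1 7)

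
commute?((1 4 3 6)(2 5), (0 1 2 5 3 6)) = no:(1 4 3 6)(2 5)*(0 1 2 5 3 6) = (0 1 4 6 2 3), (0 1 2 5 3 6)*(1 4 3 6)(2 5) = (0 4 3 1 5 6)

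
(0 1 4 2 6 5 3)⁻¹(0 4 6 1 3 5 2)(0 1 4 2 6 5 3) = (0 3 6 1 2 5 4)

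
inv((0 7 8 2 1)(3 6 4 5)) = (0 1 2 8 7)(3 5 4 6)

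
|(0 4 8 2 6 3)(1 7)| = 6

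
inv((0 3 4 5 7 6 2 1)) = (0 1 2 6 7 5 4 3)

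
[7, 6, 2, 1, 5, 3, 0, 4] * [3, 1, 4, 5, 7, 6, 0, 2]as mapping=[0→2, 1→0, 2→4, 3→1, 4→6, 5→5, 6→3, 7→7]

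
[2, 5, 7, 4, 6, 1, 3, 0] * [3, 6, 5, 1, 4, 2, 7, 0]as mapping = [0→5, 1→2, 2→0, 3→4, 4→7, 5→6, 6→1, 7→3]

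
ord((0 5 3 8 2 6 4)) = 7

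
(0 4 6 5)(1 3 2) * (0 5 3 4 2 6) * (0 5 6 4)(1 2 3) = (0 3 4 5 6 1)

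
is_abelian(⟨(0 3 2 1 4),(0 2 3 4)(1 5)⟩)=no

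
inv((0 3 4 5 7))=(0 7 5 4 3)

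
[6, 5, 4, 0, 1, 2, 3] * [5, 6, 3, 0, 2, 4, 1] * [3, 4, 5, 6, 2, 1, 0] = [4, 2, 5, 1, 0, 6, 3]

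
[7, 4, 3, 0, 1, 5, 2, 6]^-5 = [0, 4, 2, 3, 1, 5, 6, 7]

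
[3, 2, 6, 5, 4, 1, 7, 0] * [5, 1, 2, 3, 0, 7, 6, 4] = [3, 2, 6, 7, 0, 1, 4, 5]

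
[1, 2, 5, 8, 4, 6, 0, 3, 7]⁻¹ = [6, 0, 1, 7, 4, 2, 5, 8, 3]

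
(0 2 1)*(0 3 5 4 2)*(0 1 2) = (0 1 3 5 4)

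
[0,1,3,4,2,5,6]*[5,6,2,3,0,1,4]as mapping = [0→5,1→6,2→3,3→0,4→2,5→1,6→4]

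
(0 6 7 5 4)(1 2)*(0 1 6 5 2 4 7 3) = (0 5 7 2 6 3)(1 4)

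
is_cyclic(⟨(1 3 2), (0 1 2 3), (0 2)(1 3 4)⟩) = no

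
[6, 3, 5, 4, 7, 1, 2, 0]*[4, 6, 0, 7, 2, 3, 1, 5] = [1, 7, 3, 2, 5, 6, 0, 4]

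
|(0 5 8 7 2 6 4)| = 7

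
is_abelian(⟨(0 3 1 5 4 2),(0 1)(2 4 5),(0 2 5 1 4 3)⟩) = no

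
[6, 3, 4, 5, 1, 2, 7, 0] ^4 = [6, 4, 5, 1, 2, 3, 7, 0] 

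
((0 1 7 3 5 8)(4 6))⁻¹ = (0 8 5 3 7 1)(4 6)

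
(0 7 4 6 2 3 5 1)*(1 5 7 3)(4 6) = (0 3 7 6 2 1)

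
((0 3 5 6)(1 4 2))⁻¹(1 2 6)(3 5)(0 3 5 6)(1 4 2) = (0 4 1)(5 6)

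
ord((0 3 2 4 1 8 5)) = 7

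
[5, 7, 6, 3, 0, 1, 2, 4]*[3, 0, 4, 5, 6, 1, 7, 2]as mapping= [0→1, 1→2, 2→7, 3→5, 4→3, 5→0, 6→4, 7→6]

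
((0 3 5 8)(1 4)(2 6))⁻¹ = (0 8 5 3)(1 4)(2 6)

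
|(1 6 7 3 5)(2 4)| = 10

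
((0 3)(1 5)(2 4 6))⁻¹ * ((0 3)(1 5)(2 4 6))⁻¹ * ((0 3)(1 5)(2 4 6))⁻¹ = (0 3)(1 5)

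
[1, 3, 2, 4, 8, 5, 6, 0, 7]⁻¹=[7, 0, 2, 1, 3, 5, 6, 8, 4]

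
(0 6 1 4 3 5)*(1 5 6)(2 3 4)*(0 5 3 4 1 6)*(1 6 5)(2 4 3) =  (0 5 1 4 6 2 3)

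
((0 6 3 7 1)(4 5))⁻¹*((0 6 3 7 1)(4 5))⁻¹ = (0 7 6 1 3)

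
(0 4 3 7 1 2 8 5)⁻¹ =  (0 5 8 2 1 7 3 4)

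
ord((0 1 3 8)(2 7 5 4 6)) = 20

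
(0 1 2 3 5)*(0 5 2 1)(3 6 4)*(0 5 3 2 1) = (0 5 3 1)(2 6 4)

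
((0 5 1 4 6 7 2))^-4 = (0 4 2 1 7 5 6)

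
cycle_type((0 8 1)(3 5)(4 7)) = 2^2.3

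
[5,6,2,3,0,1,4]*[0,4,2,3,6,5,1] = [5,1,2,3,0,4,6]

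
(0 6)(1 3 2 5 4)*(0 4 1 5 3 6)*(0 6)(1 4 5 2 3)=(0 6 5 4 2 1)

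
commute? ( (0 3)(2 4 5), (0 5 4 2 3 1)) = no: (0 3)(2 4 5)*(0 5 4 2 3 1) = (0 1)(3 5), (0 5 4 2 3 1)*(0 3)(2 4 5) = (0 2)(1 3)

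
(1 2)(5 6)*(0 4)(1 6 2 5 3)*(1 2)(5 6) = (0 4)(1 6 3 2 5)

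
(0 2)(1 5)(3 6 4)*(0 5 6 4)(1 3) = (0 2 5 3 4 1 6)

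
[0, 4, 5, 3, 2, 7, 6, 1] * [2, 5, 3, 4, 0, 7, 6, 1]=[2, 0, 7, 4, 3, 1, 6, 5]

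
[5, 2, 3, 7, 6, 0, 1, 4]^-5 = [5, 2, 3, 7, 6, 0, 1, 4]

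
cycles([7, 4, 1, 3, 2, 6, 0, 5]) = (0 7 5 6)(1 4 2)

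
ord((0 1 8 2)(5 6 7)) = 12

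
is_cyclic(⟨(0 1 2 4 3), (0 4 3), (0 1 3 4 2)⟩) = no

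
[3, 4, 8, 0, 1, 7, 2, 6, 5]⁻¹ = [3, 4, 6, 0, 1, 8, 7, 5, 2]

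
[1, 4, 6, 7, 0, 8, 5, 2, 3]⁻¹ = [4, 0, 7, 8, 1, 6, 2, 3, 5]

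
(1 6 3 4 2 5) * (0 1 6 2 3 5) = (0 1 2)(3 4)(5 6)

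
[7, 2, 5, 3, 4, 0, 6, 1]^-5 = [0, 1, 2, 3, 4, 5, 6, 7]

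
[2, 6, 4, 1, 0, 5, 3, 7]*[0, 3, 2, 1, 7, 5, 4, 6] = [2, 4, 7, 3, 0, 5, 1, 6]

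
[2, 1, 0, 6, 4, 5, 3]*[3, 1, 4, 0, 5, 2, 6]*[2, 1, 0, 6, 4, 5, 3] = [4, 1, 6, 3, 5, 0, 2]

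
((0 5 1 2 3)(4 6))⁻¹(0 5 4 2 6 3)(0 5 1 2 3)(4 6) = (0 5 1 6 3 4)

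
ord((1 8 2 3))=4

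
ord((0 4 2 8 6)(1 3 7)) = 15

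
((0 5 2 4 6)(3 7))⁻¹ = (0 6 4 2 5)(3 7)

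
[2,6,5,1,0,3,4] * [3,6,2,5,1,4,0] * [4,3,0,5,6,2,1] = [0,4,6,1,5,2,3]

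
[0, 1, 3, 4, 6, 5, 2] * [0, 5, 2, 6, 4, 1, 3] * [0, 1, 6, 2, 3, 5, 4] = [0, 5, 4, 3, 2, 1, 6]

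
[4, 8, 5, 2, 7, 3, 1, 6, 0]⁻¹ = [8, 6, 3, 5, 0, 2, 7, 4, 1]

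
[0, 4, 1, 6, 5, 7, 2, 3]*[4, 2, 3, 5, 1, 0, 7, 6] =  [4, 1, 2, 7, 0, 6, 3, 5]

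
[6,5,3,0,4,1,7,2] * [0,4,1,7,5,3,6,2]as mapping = [0→6,1→3,2→7,3→0,4→5,5→4,6→2,7→1]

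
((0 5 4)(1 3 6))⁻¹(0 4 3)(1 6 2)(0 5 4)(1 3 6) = (0 6 5)(1 2 3)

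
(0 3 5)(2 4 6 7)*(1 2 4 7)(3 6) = (0 6 1 2 7 4 3 5)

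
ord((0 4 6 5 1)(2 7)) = 10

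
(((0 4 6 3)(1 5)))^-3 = (0 4 6 3)(1 5)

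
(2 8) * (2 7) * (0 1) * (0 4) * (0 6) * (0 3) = (0 1 4 6 3) (2 8 7) 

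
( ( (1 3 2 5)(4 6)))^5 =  (1 3 2 5)(4 6)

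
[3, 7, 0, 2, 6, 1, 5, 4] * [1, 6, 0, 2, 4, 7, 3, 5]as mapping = [0→2, 1→5, 2→1, 3→0, 4→3, 5→6, 6→7, 7→4]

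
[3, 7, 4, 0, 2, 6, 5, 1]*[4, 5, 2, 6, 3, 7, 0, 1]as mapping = [0→6, 1→1, 2→3, 3→4, 4→2, 5→0, 6→7, 7→5]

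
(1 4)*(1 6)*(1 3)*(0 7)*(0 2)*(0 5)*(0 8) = (0 7 2 5 8)(1 4 6 3)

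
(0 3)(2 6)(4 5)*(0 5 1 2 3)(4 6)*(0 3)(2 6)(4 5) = (0 3 4 1 6)(2 5)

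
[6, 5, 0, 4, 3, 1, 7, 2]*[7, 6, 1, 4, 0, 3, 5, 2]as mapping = [0→5, 1→3, 2→7, 3→0, 4→4, 5→6, 6→2, 7→1]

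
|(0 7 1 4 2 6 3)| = 7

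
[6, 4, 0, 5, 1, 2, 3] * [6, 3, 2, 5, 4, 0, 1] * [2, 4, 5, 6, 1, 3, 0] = [4, 1, 0, 2, 6, 5, 3]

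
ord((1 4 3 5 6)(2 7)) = 10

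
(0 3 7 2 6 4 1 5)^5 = (0 4 7 5 6 3 1 2)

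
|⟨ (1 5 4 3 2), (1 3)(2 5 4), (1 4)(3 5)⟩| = 120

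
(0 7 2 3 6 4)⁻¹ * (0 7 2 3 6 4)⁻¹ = (0 6 2)(3 7 4)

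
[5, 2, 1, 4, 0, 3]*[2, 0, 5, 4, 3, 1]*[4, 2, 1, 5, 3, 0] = [2, 0, 4, 5, 1, 3]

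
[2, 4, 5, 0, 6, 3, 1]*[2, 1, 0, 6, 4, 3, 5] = [0, 4, 3, 2, 5, 6, 1]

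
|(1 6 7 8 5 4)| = 6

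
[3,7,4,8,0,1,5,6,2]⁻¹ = [4,5,8,0,2,6,7,1,3]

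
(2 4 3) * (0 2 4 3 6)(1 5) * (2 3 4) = (0 3 2 4 6)(1 5)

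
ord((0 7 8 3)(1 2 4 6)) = 4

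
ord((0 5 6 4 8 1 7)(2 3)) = 14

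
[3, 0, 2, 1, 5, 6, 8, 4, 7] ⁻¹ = [1, 3, 2, 0, 7, 4, 5, 8, 6] 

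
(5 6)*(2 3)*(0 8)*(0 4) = (0 8 4)(2 3)(5 6)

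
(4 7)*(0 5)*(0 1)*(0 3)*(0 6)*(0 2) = (0 5 1 3 6 2)(4 7)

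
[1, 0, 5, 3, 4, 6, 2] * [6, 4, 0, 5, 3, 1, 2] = [4, 6, 1, 5, 3, 2, 0]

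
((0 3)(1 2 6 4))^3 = (0 3)(1 4 6 2)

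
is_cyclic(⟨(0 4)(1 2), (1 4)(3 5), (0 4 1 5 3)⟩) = no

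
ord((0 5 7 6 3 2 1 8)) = 8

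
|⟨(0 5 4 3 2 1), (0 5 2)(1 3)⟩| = 720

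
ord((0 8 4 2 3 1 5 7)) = 8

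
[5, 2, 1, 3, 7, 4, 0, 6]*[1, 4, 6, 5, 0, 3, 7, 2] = [3, 6, 4, 5, 2, 0, 1, 7]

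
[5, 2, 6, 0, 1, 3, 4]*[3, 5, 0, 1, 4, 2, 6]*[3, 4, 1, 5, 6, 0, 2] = [1, 3, 2, 5, 0, 4, 6]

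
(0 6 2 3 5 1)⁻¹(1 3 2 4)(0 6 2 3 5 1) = (0 5 3 4)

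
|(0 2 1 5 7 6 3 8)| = 8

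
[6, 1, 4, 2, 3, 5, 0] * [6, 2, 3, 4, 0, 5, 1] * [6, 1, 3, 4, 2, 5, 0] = [1, 3, 6, 4, 2, 5, 0]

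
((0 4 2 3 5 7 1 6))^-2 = (0 1 5 2)(3 4 6 7)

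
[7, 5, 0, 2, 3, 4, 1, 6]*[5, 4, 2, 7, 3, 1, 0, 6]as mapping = [0→6, 1→1, 2→5, 3→2, 4→7, 5→3, 6→4, 7→0]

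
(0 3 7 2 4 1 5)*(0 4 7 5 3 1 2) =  (0 1 3 5 4 2 7)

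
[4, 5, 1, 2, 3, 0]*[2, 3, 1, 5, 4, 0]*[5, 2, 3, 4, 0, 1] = [0, 5, 4, 2, 1, 3]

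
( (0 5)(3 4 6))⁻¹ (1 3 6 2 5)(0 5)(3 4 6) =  (0 1 4 3 2)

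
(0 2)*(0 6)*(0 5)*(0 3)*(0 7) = (0 2 6 5 3 7)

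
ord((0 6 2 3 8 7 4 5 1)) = 9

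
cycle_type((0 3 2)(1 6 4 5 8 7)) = 3.6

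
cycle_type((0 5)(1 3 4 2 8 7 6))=2.7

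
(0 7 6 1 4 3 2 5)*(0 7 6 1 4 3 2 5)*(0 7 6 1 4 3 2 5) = (0 1 2 7 4 5 6 3) 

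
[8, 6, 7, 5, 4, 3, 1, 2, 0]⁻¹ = [8, 6, 7, 5, 4, 3, 1, 2, 0]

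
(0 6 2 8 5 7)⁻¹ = (0 7 5 8 2 6)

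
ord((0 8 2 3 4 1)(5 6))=6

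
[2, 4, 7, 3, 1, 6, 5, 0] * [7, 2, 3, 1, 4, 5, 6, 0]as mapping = [0→3, 1→4, 2→0, 3→1, 4→2, 5→6, 6→5, 7→7]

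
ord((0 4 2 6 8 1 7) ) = 7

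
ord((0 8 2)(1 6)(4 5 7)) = 6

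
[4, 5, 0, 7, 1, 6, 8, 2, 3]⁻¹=[2, 4, 7, 8, 0, 1, 5, 3, 6]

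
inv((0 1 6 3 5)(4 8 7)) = (0 5 3 6 1)(4 7 8)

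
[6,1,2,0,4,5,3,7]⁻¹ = [3,1,2,6,4,5,0,7]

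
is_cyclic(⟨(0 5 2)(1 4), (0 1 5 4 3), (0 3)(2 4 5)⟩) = no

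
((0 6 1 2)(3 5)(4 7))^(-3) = (0 6 1 2)(3 5)(4 7)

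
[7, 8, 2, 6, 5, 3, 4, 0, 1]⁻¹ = [7, 8, 2, 5, 6, 4, 3, 0, 1]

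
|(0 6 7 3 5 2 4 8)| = 8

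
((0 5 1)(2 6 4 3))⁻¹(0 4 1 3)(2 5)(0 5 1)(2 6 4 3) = (0 2 5 3)(1 6)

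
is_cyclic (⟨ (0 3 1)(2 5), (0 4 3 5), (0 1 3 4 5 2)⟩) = no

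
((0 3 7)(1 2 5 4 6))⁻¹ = (0 7 3)(1 6 4 5 2)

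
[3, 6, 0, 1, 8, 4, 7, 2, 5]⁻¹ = [2, 3, 7, 0, 5, 8, 1, 6, 4]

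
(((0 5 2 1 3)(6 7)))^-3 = (0 2 3 5 1)(6 7)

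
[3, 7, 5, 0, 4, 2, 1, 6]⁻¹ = [3, 6, 5, 0, 4, 2, 7, 1]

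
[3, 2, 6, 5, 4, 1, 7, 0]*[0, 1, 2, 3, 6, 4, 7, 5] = [3, 2, 7, 4, 6, 1, 5, 0]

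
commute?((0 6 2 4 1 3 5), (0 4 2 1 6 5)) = no:(0 6 2 4 1 3 5) * (0 4 2 1 6 5) = (0 5 4 6 1 3), (0 4 2 1 6 5) * (0 6 2 4 1 3 5) = (0 1 2 3 5 6)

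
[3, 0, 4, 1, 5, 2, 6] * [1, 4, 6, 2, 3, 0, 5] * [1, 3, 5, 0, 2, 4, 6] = [5, 3, 0, 2, 1, 6, 4]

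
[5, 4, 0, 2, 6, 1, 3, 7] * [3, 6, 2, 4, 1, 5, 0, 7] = [5, 1, 3, 2, 0, 6, 4, 7]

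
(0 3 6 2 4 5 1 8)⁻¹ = (0 8 1 5 4 2 6 3)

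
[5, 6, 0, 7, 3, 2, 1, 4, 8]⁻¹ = [2, 6, 5, 4, 7, 0, 1, 3, 8]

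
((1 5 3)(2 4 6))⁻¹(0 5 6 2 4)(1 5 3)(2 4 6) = (0 3 2 4 6)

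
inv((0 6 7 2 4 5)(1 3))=(0 5 4 2 7 6)(1 3)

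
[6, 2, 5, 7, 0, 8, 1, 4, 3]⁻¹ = [4, 6, 1, 8, 7, 2, 0, 3, 5]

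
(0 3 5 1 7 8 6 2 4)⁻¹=(0 4 2 6 8 7 1 5 3)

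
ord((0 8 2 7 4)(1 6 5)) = 15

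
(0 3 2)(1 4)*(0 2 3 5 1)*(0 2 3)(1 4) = (0 5 4 2 3)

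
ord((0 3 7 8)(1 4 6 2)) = 4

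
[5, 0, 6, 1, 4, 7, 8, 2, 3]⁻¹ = [1, 3, 7, 8, 4, 0, 2, 5, 6]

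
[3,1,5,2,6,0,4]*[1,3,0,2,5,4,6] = [2,3,4,0,6,1,5]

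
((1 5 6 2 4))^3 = (1 2 5 4 6)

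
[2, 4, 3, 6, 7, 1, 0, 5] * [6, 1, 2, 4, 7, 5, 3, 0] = [2, 7, 4, 3, 0, 1, 6, 5]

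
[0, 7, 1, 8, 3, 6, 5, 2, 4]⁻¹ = [0, 2, 7, 4, 8, 6, 5, 1, 3]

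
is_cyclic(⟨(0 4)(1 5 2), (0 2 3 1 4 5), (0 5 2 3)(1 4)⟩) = no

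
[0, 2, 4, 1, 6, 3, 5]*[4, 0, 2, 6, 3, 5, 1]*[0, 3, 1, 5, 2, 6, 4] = [2, 1, 5, 0, 3, 4, 6]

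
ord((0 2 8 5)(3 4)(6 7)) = 4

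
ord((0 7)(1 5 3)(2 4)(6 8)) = 6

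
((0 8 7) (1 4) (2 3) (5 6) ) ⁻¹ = (0 7 8) (1 4) (2 3) (5 6) 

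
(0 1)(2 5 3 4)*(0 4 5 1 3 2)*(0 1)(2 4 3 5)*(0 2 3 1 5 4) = (0 4 5)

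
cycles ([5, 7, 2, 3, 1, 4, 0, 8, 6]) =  (0 5 4 1 7 8 6)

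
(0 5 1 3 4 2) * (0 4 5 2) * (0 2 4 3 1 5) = (0 4 2 3)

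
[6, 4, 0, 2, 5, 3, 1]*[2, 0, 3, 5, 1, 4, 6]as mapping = [0→6, 1→1, 2→2, 3→3, 4→4, 5→5, 6→0]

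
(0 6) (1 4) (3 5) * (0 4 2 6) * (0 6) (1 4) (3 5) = (0 6 1 2) 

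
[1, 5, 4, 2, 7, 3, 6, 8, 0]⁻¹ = [8, 0, 3, 5, 2, 1, 6, 4, 7]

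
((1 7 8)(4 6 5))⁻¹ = (1 8 7)(4 5 6)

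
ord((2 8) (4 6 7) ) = 6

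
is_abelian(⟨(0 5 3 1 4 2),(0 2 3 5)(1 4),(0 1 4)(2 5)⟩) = no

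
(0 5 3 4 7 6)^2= (0 3 7)(4 6 5)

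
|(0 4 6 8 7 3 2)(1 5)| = 14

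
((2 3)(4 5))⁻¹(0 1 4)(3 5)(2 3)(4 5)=(0 1 5)(2 4)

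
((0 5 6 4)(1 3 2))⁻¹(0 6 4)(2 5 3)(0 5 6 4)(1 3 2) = (0 5 4)(1 6 2)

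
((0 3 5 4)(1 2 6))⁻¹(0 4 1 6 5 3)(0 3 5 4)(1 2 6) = (0 2 1 4 5 3)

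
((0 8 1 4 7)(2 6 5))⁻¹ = (0 7 4 1 8)(2 5 6)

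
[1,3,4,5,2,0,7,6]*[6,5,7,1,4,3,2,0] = [5,1,4,3,7,6,0,2]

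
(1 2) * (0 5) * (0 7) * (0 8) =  (0 5 7 8)(1 2)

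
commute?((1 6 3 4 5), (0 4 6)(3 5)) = no:(1 6 3 4 5)*(0 4 6)(3 5) = (0 4 3 6 5 1), (0 4 6)(3 5)*(1 6 3 4 5) = (0 5 4 3 1 6)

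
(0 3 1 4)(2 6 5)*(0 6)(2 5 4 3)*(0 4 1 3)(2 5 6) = (0 5 6 1)(2 4)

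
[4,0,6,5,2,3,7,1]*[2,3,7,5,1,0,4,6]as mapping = [0→1,1→2,2→4,3→0,4→7,5→5,6→6,7→3]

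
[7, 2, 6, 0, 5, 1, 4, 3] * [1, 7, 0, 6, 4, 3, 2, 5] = [5, 0, 2, 1, 3, 7, 4, 6]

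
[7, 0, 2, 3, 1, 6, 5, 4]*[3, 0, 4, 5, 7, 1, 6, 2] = [2, 3, 4, 5, 0, 6, 1, 7]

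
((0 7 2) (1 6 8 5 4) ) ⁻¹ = (0 2 7) (1 4 5 8 6) 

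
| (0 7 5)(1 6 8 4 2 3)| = 6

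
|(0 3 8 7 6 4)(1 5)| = 6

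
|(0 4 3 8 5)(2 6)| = 10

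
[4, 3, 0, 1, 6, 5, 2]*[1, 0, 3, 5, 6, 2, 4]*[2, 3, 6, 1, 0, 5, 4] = [4, 5, 3, 2, 0, 6, 1]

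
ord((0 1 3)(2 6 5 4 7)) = 15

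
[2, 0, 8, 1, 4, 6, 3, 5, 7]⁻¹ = [1, 3, 0, 6, 4, 7, 5, 8, 2]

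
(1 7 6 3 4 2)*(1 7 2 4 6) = (1 2 7)(3 6)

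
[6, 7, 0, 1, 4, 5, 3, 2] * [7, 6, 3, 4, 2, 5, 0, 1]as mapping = [0→0, 1→1, 2→7, 3→6, 4→2, 5→5, 6→4, 7→3]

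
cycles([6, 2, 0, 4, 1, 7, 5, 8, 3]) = (0 6 5 7 8 3 4 1 2)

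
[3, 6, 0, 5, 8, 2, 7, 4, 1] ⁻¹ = [2, 8, 5, 0, 7, 3, 1, 6, 4] 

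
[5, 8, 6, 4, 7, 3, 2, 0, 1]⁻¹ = [7, 8, 6, 5, 3, 0, 2, 4, 1]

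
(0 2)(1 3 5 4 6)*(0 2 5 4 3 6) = (0 5 3 4)(1 6)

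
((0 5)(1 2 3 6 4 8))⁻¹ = (0 5)(1 8 4 6 3 2)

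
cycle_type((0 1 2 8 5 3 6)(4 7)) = 2.7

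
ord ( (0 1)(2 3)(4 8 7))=6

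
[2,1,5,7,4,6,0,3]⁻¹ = [6,1,0,7,4,2,5,3]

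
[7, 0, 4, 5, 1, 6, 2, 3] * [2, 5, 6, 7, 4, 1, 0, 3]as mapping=[0→3, 1→2, 2→4, 3→1, 4→5, 5→0, 6→6, 7→7]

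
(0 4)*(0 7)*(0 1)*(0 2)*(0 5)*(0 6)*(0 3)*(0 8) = (0 4 7 1 2 5 6 3 8)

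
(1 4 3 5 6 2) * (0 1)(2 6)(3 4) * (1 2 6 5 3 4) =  (0 2)(1 4)(5 6)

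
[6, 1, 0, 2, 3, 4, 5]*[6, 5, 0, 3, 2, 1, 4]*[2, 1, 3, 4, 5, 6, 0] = [5, 6, 0, 2, 4, 3, 1]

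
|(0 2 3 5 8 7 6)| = 7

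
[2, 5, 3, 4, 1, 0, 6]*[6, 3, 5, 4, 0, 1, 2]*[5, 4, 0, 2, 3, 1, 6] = [1, 4, 3, 5, 2, 6, 0]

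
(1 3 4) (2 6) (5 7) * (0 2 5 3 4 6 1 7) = (0 2 1 4 7 3 6 5) 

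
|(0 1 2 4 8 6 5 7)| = 8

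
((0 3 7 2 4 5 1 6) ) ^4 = (0 4) (1 7) (2 6) (3 5) 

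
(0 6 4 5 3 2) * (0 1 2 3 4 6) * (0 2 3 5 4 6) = (0 2 1 3 5 6)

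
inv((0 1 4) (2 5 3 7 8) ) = (0 4 1) (2 8 7 3 5) 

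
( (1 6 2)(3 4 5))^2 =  (1 2 6)(3 5 4)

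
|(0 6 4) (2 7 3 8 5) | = 15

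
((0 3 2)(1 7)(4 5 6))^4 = (0 3 2)(4 5 6)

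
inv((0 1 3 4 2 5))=(0 5 2 4 3 1)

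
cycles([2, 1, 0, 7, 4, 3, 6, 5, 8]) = (0 2)(3 7 5)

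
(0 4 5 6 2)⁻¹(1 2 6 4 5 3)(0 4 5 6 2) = (0 2 5 6 3 1)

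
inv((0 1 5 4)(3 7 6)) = (0 4 5 1)(3 6 7)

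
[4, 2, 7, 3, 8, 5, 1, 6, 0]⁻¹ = [8, 6, 1, 3, 0, 5, 7, 2, 4]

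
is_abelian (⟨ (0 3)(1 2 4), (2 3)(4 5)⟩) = no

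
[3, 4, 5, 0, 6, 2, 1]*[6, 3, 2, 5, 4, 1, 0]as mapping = [0→5, 1→4, 2→1, 3→6, 4→0, 5→2, 6→3]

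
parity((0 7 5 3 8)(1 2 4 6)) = odd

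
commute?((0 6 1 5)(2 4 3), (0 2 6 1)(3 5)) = no:(0 6 1 5)(2 4 3)*(0 2 6 1)(3 5) = (0 1 3 6)(2 4 5), (0 2 6 1)(3 5)*(0 6 1 5)(2 4 3) = (0 4 3)(1 6 5 2)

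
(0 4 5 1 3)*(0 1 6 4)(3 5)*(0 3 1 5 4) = (0 3 5 6)(1 4)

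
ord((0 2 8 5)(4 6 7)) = 12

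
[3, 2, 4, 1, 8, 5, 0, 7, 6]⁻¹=[6, 3, 1, 0, 2, 5, 8, 7, 4]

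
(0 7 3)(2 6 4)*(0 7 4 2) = (0 4)(2 6)(3 7)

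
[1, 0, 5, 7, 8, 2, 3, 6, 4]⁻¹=[1, 0, 5, 6, 8, 2, 7, 3, 4]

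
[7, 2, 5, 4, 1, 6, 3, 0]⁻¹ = [7, 4, 1, 6, 3, 2, 5, 0]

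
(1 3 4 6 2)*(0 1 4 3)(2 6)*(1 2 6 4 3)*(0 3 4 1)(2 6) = (0 6 1 3)(2 4)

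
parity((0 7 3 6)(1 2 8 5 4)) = odd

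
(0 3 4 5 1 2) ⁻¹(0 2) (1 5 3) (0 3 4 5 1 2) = (0 3) (1 4 2) 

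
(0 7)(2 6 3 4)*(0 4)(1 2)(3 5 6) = (0 7 4 1 2 3)(5 6)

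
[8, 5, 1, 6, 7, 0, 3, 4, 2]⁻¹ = [5, 2, 8, 6, 7, 1, 3, 4, 0]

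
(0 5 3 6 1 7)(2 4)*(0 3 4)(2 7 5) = (0 2)(1 5 4 7 3 6)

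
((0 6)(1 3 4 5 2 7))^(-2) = (1 2 4)(3 7 5)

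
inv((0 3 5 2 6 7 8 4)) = (0 4 8 7 6 2 5 3)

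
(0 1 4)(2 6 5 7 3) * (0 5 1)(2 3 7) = (1 4 5 2 6)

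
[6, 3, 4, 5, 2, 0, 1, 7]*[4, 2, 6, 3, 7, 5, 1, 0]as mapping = [0→1, 1→3, 2→7, 3→5, 4→6, 5→4, 6→2, 7→0]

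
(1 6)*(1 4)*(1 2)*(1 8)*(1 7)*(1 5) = (1 6 4 2 8 7 5)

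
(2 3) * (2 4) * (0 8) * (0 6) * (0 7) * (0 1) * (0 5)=(0 8 6 7 1 5)(2 3 4)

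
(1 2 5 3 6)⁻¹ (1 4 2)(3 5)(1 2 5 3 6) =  (2 4 5)(3 6)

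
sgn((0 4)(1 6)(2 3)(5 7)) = 1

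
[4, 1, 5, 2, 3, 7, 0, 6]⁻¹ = [6, 1, 3, 4, 0, 2, 7, 5]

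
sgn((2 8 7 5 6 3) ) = -1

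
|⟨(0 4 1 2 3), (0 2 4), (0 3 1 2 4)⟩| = 60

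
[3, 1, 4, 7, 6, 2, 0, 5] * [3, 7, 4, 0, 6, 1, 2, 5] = [0, 7, 6, 5, 2, 4, 3, 1]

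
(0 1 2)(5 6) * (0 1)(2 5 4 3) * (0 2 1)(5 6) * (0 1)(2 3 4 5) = (0 3)(1 6 5 2)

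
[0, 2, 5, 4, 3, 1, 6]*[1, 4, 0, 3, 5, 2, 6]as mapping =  [0→1, 1→0, 2→2, 3→5, 4→3, 5→4, 6→6]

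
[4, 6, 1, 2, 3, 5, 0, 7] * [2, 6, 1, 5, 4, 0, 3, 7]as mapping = [0→4, 1→3, 2→6, 3→1, 4→5, 5→0, 6→2, 7→7]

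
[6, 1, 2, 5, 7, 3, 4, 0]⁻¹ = [7, 1, 2, 5, 6, 3, 0, 4]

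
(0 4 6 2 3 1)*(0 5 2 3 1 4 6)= (0 6 3 4)(1 5 2)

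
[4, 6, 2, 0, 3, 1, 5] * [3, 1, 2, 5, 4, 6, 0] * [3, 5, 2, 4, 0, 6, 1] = [0, 3, 2, 4, 6, 5, 1]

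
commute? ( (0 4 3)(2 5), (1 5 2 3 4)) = no: (0 4 3)(2 5) * (1 5 2 3 4) = (0 1 5 3), (1 5 2 3 4) * (0 4 3)(2 5) = (0 4 1 2)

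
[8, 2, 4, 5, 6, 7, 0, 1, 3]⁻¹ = [6, 7, 1, 8, 2, 3, 4, 5, 0]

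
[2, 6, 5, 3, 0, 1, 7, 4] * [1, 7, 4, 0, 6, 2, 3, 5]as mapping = [0→4, 1→3, 2→2, 3→0, 4→1, 5→7, 6→5, 7→6]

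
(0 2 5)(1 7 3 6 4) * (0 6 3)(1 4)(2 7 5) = (0 7)(1 5 6)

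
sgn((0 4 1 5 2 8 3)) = 1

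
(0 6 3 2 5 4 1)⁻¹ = (0 1 4 5 2 3 6)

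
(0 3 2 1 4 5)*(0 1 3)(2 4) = (1 2 3 4 5)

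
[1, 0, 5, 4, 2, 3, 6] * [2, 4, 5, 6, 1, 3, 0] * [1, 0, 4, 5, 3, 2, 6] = [3, 4, 5, 0, 2, 6, 1]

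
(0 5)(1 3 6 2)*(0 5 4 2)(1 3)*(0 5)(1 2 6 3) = (0 4 6 5)(1 2)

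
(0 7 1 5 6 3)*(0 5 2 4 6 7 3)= (0 3 5 7 1 2 4 6)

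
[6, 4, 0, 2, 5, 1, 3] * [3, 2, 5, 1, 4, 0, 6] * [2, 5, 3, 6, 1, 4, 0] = [0, 1, 6, 4, 2, 3, 5]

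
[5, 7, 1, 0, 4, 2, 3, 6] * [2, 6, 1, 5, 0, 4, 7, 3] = [4, 3, 6, 2, 0, 1, 5, 7]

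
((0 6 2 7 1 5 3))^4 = (0 1 6 5 2 3 7)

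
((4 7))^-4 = ()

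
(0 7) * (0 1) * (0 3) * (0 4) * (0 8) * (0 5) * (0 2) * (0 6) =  (0 7 1 3 4 8 5 2 6) 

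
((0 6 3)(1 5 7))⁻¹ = (0 3 6)(1 7 5)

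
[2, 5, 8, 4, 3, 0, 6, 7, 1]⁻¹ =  [5, 8, 0, 4, 3, 1, 6, 7, 2]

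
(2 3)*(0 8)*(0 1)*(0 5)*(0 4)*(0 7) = (0 8 1 5 4 7)(2 3)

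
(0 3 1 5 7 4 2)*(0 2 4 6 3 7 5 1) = (0 7 6 3)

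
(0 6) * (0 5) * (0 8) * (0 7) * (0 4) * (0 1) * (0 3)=(0 6 5 8 7 4 1 3)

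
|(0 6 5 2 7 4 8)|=7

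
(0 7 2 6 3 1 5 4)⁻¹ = (0 4 5 1 3 6 2 7)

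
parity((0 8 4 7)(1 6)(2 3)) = odd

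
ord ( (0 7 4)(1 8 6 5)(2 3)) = 12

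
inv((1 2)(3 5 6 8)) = (1 2)(3 8 6 5)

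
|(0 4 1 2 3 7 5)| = 7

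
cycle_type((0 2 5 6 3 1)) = 6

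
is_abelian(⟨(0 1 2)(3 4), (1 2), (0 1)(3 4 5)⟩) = no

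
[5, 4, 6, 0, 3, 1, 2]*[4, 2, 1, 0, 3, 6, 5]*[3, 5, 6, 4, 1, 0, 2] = [2, 4, 0, 1, 3, 6, 5]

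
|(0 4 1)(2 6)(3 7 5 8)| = 12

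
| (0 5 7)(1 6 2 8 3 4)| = 6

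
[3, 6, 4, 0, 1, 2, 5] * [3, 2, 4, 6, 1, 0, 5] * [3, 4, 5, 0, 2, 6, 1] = [1, 6, 4, 0, 5, 2, 3]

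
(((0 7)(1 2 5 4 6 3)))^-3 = (0 7)(1 4)(2 6)(3 5)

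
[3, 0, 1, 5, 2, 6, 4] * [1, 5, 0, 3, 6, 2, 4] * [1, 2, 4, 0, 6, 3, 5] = [0, 2, 3, 4, 1, 6, 5]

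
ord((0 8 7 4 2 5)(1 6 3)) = 6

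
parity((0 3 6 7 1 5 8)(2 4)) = odd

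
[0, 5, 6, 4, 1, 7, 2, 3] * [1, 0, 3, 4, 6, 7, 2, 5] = [1, 7, 2, 6, 0, 5, 3, 4]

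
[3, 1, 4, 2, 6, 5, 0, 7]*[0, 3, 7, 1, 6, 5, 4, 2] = [1, 3, 6, 7, 4, 5, 0, 2]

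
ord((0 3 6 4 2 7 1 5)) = 8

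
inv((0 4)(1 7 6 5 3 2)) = (0 4)(1 2 3 5 6 7)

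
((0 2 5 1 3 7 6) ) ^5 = (0 7 1 2 6 3 5) 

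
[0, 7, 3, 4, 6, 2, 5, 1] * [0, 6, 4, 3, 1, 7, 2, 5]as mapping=[0→0, 1→5, 2→3, 3→1, 4→2, 5→4, 6→7, 7→6]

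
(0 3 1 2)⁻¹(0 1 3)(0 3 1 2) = (1 3 2)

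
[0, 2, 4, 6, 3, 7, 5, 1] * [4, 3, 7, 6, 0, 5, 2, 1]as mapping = [0→4, 1→7, 2→0, 3→2, 4→6, 5→1, 6→5, 7→3]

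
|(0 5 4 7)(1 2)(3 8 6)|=12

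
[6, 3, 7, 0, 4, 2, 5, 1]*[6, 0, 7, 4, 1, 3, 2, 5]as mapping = [0→2, 1→4, 2→5, 3→6, 4→1, 5→7, 6→3, 7→0]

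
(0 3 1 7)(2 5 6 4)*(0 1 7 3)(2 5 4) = (1 3 7)(2 4 5 6)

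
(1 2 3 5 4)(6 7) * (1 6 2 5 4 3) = (1 5 3 4 6 7 2)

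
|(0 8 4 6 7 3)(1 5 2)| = 6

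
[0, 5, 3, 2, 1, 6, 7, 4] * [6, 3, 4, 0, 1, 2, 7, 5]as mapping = [0→6, 1→2, 2→0, 3→4, 4→3, 5→7, 6→5, 7→1]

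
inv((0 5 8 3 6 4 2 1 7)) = (0 7 1 2 4 6 3 8 5)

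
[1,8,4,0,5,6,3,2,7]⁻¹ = [3,0,7,6,2,4,5,8,1]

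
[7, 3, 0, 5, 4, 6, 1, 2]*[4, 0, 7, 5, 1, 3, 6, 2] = [2, 5, 4, 3, 1, 6, 0, 7]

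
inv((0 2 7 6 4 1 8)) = (0 8 1 4 6 7 2)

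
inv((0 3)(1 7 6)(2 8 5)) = (0 3)(1 6 7)(2 5 8)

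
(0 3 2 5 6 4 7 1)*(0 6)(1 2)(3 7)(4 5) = (0 7 2 4 3 1 6 5)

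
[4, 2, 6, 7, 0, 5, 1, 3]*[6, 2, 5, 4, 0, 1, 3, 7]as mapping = [0→0, 1→5, 2→3, 3→7, 4→6, 5→1, 6→2, 7→4]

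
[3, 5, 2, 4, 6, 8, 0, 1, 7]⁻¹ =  [6, 7, 2, 0, 3, 1, 4, 8, 5]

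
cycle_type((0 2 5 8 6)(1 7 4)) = 3.5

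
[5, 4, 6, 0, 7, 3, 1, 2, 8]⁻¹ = [3, 6, 7, 5, 1, 0, 2, 4, 8]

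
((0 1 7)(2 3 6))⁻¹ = (0 7 1)(2 6 3)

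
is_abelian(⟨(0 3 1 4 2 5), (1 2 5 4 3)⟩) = no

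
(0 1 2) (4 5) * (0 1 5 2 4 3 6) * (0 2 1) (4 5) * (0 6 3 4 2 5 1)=(0 2 6 5 4) 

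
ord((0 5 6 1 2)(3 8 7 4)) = 20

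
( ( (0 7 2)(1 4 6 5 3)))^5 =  (0 2 7)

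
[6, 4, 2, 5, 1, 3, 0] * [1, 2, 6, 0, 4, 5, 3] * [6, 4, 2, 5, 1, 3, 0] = [5, 1, 0, 3, 2, 6, 4]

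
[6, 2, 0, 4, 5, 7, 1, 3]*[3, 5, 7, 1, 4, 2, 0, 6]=[0, 7, 3, 4, 2, 6, 5, 1]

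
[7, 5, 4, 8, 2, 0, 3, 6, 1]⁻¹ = [5, 8, 4, 6, 2, 1, 7, 0, 3]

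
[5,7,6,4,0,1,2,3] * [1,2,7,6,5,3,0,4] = [3,4,0,5,1,2,7,6]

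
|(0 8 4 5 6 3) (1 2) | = 6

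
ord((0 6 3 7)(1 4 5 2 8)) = 20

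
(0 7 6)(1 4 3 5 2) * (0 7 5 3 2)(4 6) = (0 5)(1 6 7 4 2)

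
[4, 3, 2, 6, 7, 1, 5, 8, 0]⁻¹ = [8, 5, 2, 1, 0, 6, 3, 4, 7]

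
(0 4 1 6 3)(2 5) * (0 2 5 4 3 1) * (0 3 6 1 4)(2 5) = (0 6 4 3 5 2)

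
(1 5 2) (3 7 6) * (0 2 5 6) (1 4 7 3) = (0 2 4 7) (1 6) 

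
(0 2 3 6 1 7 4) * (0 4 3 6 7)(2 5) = (0 5 2 6 1)(3 7)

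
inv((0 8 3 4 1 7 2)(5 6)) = (0 2 7 1 4 3 8)(5 6)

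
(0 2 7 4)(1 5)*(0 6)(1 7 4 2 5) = (0 5 7 2 4 6)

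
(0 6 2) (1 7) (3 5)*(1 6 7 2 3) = (0 7 6 3 5 1 2) 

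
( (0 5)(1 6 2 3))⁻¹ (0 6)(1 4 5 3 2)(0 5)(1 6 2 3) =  (0 1 3 6 4)(2 5)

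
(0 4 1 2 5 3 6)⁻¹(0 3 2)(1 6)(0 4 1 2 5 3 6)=(0 2)(4 6 5)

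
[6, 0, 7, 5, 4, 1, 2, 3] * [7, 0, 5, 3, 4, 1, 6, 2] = [6, 7, 2, 1, 4, 0, 5, 3]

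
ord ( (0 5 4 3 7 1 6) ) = 7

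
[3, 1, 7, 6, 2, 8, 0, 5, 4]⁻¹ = [6, 1, 4, 0, 8, 7, 3, 2, 5]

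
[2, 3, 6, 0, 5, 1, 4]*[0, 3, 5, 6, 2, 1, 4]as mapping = [0→5, 1→6, 2→4, 3→0, 4→1, 5→3, 6→2]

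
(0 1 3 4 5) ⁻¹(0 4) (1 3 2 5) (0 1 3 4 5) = (0 3 4 2) (1 5) 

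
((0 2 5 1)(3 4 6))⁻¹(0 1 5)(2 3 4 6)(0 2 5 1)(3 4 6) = (0 1 2)(3 5 4 6)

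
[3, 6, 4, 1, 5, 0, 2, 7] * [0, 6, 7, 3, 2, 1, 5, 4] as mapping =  [0→3, 1→5, 2→2, 3→6, 4→1, 5→0, 6→7, 7→4] 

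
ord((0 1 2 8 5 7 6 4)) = 8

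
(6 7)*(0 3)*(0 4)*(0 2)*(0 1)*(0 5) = (0 3 4 2 1 5)(6 7)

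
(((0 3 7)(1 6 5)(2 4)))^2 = (0 7 3)(1 5 6)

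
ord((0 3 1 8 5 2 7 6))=8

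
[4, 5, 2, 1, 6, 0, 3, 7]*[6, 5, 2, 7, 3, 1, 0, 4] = [3, 1, 2, 5, 0, 6, 7, 4]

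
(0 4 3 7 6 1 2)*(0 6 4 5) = (0 5)(1 2 6)(3 7 4)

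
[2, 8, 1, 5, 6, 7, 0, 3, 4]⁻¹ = [6, 2, 0, 7, 8, 3, 4, 5, 1]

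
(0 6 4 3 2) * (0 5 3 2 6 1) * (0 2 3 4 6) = (0 1 2 5 4 3)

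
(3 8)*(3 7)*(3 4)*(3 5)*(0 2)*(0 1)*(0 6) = (0 2 1 6) (3 8 7 4 5) 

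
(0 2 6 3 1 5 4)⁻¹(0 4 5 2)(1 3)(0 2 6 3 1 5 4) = (0 4 6 2)(1 5)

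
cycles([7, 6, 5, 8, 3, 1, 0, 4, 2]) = (0 7 4 3 8 2 5 1 6)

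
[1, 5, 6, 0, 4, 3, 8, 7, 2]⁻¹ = [3, 0, 8, 5, 4, 1, 2, 7, 6]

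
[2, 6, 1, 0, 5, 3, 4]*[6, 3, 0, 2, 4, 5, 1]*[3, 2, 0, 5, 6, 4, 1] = [3, 2, 5, 1, 4, 0, 6]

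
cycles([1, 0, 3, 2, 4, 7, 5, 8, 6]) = (0 1)(2 3)(5 7 8 6)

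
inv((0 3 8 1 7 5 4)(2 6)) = (0 4 5 7 1 8 3)(2 6)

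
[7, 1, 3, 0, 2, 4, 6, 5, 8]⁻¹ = [3, 1, 4, 2, 5, 7, 6, 0, 8]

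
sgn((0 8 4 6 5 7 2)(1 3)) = -1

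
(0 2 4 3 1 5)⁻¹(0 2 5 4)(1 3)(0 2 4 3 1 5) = (0 3 2 4)(1 5)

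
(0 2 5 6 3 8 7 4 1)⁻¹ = (0 1 4 7 8 3 6 5 2)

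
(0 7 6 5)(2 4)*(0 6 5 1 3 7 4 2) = (0 4)(1 3 7 5 6)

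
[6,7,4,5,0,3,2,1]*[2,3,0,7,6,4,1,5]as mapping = [0→1,1→5,2→6,3→4,4→2,5→7,6→0,7→3]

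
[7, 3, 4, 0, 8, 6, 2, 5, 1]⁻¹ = [3, 8, 6, 1, 2, 7, 5, 0, 4]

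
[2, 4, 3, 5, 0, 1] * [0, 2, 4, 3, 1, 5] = [4, 1, 3, 5, 0, 2]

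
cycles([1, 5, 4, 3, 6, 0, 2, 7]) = (0 1 5)(2 4 6)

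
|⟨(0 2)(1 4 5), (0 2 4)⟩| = 120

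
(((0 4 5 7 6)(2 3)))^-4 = (0 4 5 7 6)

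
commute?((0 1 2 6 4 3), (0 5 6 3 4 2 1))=no:(0 1 2 6 4 3)*(0 5 6 3 4 2 1)=(2 3 5 6), (0 5 6 3 4 2 1)*(0 1 2 6 4 3)=(0 5 4 6)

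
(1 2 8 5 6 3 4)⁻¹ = (1 4 3 6 5 8 2)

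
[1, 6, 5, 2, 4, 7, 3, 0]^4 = [2, 5, 1, 0, 4, 6, 7, 3]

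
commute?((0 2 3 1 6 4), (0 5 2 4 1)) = no:(0 2 3 1 6 4)*(0 5 2 4 1) = (0 4 5 2 3)(1 6), (0 5 2 4 1)*(0 2 3 1 6 4) = (0 5 3 1 2)(4 6)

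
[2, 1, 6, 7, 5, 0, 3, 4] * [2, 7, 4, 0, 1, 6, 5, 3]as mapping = [0→4, 1→7, 2→5, 3→3, 4→6, 5→2, 6→0, 7→1]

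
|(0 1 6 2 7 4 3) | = 7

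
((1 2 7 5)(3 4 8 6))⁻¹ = (1 5 7 2)(3 6 8 4)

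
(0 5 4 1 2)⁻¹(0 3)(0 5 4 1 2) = (3 5)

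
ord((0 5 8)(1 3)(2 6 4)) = 6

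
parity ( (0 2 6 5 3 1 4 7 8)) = even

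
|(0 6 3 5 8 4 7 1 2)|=9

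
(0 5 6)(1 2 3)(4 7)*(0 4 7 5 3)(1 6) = (0 3 6 4 5 1 2)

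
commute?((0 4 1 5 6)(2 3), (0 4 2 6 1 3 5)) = no:(0 4 1 5 6)(2 3)*(0 4 2 6 1 3 5) = (0 2 5 1)(3 6 4), (0 4 2 6 1 3 5)*(0 4 1 5 6)(2 3) = (0 1 2)(3 6 5 4)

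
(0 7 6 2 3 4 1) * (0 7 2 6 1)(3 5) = (0 2 5 3 4)(1 7)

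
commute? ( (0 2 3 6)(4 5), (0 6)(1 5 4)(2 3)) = no: (0 2 3 6)(4 5) * (0 6)(1 5 4)(2 3) = (0 3)(1 5), (0 6)(1 5 4)(2 3) * (0 2 3 6)(4 5) = (1 4)(2 6)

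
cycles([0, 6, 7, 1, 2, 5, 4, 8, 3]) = (1 6 4 2 7 8 3)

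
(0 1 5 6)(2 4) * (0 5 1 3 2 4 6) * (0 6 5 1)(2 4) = (0 3 4 2 5 6 1)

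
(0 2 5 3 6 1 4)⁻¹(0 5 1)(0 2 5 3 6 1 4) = (2 3 4)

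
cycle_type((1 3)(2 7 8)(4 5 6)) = 2.3^2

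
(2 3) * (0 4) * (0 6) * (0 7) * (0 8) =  (0 4 6 7 8)(2 3)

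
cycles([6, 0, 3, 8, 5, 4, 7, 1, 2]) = (0 6 7 1)(2 3 8)(4 5)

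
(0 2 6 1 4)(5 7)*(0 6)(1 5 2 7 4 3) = (0 7 2)(1 3)(4 6 5)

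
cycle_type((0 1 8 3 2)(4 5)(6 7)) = 2^2.5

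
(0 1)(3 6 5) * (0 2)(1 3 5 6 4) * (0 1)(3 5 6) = (0 5 6 3 4)(1 2)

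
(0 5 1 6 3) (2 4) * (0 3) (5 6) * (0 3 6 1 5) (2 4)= (0 1) (3 6) 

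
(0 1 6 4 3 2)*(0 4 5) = (0 1 6 5)(2 4 3)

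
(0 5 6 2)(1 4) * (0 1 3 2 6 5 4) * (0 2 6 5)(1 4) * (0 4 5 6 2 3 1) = (1 3 2 5 4)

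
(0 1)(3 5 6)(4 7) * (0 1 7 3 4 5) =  (0 7 5 6 4 3)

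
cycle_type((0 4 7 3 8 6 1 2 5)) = 9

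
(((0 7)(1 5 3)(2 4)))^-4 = (1 3 5)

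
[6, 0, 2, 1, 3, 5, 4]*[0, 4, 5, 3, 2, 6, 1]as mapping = [0→1, 1→0, 2→5, 3→4, 4→3, 5→6, 6→2]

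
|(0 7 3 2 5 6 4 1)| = 8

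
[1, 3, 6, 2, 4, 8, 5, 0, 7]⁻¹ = [7, 0, 3, 1, 4, 6, 2, 8, 5]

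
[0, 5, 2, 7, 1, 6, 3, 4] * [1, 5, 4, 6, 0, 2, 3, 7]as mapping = [0→1, 1→2, 2→4, 3→7, 4→5, 5→3, 6→6, 7→0]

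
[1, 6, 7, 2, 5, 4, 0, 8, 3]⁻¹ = [6, 0, 3, 8, 5, 4, 1, 2, 7]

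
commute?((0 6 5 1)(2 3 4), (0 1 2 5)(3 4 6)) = no:(0 6 5 1)(2 3 4)*(0 1 2 5)(3 4 6) = (0 3 6)(2 4 5), (0 1 2 5)(3 4 6)*(0 6 5 1)(2 3 4) = (1 3 2)(4 5 6)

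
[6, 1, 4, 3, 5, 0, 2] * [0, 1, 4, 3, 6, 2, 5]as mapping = [0→5, 1→1, 2→6, 3→3, 4→2, 5→0, 6→4]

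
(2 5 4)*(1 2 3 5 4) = (1 2 4 3 5) 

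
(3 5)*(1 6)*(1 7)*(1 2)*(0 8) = (0 8)(1 6 7 2)(3 5)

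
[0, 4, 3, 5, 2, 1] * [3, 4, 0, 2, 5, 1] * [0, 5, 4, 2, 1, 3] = [2, 3, 4, 5, 0, 1]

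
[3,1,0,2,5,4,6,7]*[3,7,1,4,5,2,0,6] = [4,7,3,1,2,5,0,6]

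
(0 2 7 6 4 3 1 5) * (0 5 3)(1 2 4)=(0 4)(1 3 2 7 6)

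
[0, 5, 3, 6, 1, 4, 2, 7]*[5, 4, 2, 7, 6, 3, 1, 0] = [5, 3, 7, 1, 4, 6, 2, 0]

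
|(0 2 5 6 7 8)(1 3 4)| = 6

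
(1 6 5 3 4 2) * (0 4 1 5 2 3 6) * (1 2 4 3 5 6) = (0 3 2 6 4 5 1)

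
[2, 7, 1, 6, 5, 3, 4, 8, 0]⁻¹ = [8, 2, 0, 5, 6, 4, 3, 1, 7]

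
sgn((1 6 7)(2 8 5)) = 1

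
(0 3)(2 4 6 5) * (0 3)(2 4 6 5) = (2 6)(4 5)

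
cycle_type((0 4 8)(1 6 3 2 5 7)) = 3.6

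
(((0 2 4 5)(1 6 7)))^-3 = (0 2 4 5)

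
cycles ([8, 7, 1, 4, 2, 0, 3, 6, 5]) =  (0 8 5)(1 7 6 3 4 2)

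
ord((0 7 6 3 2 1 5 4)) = 8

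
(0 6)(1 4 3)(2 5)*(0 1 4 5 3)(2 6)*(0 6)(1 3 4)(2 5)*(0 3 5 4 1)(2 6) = (0 4 2 1 6 5 3)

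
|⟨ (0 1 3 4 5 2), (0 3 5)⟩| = 18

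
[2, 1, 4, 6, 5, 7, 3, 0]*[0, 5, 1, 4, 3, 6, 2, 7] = [1, 5, 3, 2, 6, 7, 4, 0]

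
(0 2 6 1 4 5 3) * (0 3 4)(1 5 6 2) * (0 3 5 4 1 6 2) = (0 6 4 2)(1 3 5)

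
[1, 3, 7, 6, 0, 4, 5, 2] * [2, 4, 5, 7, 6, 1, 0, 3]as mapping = [0→4, 1→7, 2→3, 3→0, 4→2, 5→6, 6→1, 7→5]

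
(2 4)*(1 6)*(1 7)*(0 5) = (0 5) (1 6 7) (2 4) 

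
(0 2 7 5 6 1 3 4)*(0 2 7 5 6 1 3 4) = (0 7 6 3) (1 4 2 5) 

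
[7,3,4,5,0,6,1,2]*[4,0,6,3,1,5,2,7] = [7,3,1,5,4,2,0,6]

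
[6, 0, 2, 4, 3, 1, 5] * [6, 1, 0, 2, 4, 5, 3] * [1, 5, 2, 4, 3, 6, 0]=[4, 0, 1, 3, 2, 5, 6]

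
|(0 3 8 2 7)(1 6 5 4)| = 20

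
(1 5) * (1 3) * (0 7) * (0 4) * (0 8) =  (0 7 4 8) (1 5 3) 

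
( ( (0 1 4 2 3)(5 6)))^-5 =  (5 6)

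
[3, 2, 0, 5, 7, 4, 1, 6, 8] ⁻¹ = [2, 6, 1, 0, 5, 3, 7, 4, 8] 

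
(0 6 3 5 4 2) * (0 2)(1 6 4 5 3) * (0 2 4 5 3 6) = (0 5 3 6 1)(2 4)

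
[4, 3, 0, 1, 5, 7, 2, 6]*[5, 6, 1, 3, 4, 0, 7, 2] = [4, 3, 5, 6, 0, 2, 1, 7]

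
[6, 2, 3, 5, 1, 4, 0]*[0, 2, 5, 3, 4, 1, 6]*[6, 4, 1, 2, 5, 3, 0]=[0, 3, 2, 4, 1, 5, 6]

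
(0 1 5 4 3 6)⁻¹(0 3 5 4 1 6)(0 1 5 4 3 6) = (0 1 6 4 3 5)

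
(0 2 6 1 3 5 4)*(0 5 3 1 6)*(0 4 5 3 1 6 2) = (1 6 2 4 3)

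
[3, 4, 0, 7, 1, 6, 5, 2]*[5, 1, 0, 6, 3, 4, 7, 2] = [6, 3, 5, 2, 1, 7, 4, 0]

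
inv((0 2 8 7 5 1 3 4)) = (0 4 3 1 5 7 8 2)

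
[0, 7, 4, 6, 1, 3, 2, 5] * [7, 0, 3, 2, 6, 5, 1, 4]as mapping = [0→7, 1→4, 2→6, 3→1, 4→0, 5→2, 6→3, 7→5]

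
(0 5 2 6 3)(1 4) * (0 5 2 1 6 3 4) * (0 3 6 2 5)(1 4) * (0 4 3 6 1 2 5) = (1 6 2)(3 4 5)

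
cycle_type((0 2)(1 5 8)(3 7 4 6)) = 2.3.4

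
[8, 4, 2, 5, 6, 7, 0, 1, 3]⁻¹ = [6, 7, 2, 8, 1, 3, 4, 5, 0]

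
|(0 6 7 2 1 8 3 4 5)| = 9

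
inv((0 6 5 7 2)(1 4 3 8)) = (0 2 7 5 6)(1 8 3 4)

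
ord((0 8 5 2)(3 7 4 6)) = 4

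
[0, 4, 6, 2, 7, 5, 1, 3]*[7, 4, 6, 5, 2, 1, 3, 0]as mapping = [0→7, 1→2, 2→3, 3→6, 4→0, 5→1, 6→4, 7→5]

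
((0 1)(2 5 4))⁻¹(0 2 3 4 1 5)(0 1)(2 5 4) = (0 4 1 5 3 2)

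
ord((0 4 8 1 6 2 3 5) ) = 8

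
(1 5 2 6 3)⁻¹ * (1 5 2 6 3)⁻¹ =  (1 6 5 3 2)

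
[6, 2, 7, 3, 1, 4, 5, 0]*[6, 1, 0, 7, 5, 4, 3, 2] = [3, 0, 2, 7, 1, 5, 4, 6]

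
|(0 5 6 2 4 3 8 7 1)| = 9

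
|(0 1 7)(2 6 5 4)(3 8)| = 12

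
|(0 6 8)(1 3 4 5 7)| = 15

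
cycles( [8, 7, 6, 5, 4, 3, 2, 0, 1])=(0 8 1 7)(2 6)(3 5)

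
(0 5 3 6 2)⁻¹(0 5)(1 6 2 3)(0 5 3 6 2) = (0 6 1 2)(3 5)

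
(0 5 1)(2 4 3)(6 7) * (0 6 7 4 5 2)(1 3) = (0 2 5 3)(1 6 4)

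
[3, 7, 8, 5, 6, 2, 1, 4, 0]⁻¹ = [8, 6, 5, 0, 7, 3, 4, 1, 2]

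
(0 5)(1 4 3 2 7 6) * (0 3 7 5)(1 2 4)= (2 5 3 4 7 6)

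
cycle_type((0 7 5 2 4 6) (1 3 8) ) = 3.6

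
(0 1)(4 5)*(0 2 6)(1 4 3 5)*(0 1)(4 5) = (0 5 3 4)(1 2 6)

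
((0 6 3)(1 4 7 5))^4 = (0 6 3)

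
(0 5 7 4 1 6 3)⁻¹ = (0 3 6 1 4 7 5)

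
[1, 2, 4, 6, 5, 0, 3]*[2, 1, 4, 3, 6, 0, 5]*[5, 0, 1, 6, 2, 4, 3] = [0, 2, 3, 4, 5, 1, 6]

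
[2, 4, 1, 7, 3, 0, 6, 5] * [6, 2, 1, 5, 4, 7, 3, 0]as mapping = [0→1, 1→4, 2→2, 3→0, 4→5, 5→6, 6→3, 7→7]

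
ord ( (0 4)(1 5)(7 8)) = 2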